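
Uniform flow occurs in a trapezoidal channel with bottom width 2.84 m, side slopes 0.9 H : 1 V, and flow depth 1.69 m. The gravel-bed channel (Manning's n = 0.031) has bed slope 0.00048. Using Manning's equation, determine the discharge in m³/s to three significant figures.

A = (b + z·y)·y = (2.84 + 0.9×1.69)×1.69 = 7.370 m²
P = b + 2y√(1+z²) = 2.84 + 2×1.69×√(1+0.9²) = 7.387 m
R = A/P = 7.370/7.387 = 0.9977 m
Q = (1/n)·A·R^(2/3)·S^(1/2) = (1/0.031) × 7.370 × 0.9977^(2/3) × 0.00048^(1/2) = 5.201 m³/s

5.20 m³/s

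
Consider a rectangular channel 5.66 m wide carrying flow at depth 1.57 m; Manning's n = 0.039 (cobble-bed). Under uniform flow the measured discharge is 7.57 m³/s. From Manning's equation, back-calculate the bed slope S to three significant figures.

A = b·y = 5.66 × 1.57 = 8.886 m²
P = b + 2y = 5.66 + 2×1.57 = 8.800 m
R = A/P = 8.886/8.800 = 1.010 m
S = (Q·n / (1·A·R^(2/3)))² = (7.57×0.039 / (1×8.886×1.007))² = 0.001090

0.00109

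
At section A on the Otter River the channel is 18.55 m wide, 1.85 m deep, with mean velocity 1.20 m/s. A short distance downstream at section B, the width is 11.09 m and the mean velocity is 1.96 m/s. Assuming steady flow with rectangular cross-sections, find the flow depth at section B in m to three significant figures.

1.89 m

Q = A₁V₁ = (18.55×1.85) × 1.20 = 41.18 m³/s
d₂ = Q/(b₂ V₂) = 41.18/(11.09×1.96) = 1.895 m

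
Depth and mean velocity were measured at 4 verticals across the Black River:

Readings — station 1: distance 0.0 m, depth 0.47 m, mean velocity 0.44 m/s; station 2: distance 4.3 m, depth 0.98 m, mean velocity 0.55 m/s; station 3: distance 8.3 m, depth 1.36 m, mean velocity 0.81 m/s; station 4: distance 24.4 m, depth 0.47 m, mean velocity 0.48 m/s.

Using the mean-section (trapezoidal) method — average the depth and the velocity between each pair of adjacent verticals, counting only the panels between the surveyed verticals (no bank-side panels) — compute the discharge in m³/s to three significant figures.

Panel 1-2: Δb = 4.3 m, d̄ = (0.47+0.98)/2 = 0.725, v̄ = (0.44+0.55)/2 = 0.495 → q = 4.3×0.725×0.495 = 1.543 m³/s
Panel 2-3: Δb = 4 m, d̄ = (0.98+1.36)/2 = 1.17, v̄ = (0.55+0.81)/2 = 0.68 → q = 4×1.17×0.68 = 3.182 m³/s
Panel 3-4: Δb = 16.1 m, d̄ = (1.36+0.47)/2 = 0.915, v̄ = (0.81+0.48)/2 = 0.645 → q = 16.1×0.915×0.645 = 9.502 m³/s
Q = Σ q = 14.23 m³/s

14.2 m³/s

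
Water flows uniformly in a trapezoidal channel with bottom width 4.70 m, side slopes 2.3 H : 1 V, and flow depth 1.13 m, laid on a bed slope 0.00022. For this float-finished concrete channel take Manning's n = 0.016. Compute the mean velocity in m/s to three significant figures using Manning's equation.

A = (b + z·y)·y = (4.70 + 2.3×1.13)×1.13 = 8.248 m²
P = b + 2y√(1+z²) = 4.70 + 2×1.13×√(1+2.3²) = 10.37 m
R = A/P = 8.248/10.37 = 0.7955 m
Q = (1/n)·A·R^(2/3)·S^(1/2) = (1/0.016) × 8.248 × 0.7955^(2/3) × 0.00022^(1/2) = 6.564 m³/s
V = Q/A = 6.564/8.248 = 0.7959 m/s

0.796 m/s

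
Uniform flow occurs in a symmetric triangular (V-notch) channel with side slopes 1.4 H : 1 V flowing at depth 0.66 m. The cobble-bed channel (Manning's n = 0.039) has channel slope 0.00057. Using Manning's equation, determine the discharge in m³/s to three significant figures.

0.155 m³/s

A = z·y² = 1.4×0.66² = 0.6098 m²
P = 2y√(1+z²) = 2×0.66×√(1+1.4²) = 2.271 m
R = A/P = 0.6098/2.271 = 0.2685 m
Q = (1/n)·A·R^(2/3)·S^(1/2) = (1/0.039) × 0.6098 × 0.2685^(2/3) × 0.00057^(1/2) = 0.1554 m³/s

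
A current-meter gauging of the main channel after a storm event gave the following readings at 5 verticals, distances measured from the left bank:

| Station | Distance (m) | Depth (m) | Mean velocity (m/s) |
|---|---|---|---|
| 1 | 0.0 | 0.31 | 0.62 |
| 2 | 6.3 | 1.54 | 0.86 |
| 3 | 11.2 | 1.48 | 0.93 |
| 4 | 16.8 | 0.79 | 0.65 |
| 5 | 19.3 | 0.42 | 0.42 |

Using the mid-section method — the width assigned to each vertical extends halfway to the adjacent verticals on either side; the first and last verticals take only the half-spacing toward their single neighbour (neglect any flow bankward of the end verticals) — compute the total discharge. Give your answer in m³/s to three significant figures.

17.5 m³/s

w_1 = (6.3 − 0.0)/2 = 3.15 m; q_1 = 0.62 × 0.31 × 3.15 = 0.6054 m³/s
w_2 = (11.2 − 0.0)/2 = 5.6 m; q_2 = 0.86 × 1.54 × 5.6 = 7.417 m³/s
w_3 = (16.8 − 6.3)/2 = 5.25 m; q_3 = 0.93 × 1.48 × 5.25 = 7.226 m³/s
w_4 = (19.3 − 11.2)/2 = 4.05 m; q_4 = 0.65 × 0.79 × 4.05 = 2.080 m³/s
w_5 = (19.3 − 16.8)/2 = 1.25 m; q_5 = 0.42 × 0.42 × 1.25 = 0.2205 m³/s
Q = Σ qᵢ = 17.55 m³/s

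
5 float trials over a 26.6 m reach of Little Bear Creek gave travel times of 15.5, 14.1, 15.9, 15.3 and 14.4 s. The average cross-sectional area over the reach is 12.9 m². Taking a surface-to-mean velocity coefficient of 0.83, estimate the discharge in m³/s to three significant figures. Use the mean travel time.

t̄ = (15.5 + 14.1 + 15.9 + 15.3 + 14.4) / 5 = 15.04 s
v_surface = L / t̄ = 26.6 / 15.04 = 1.769 m/s
v_mean = 0.83 × 1.769 = 1.468 m/s
Q = A × v_mean = 12.9 × 1.468 = 18.94 m³/s

18.9 m³/s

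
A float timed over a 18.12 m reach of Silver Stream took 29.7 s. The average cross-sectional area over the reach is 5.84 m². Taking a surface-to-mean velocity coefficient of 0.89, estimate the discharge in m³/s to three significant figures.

3.17 m³/s

v_surface = L / t̄ = 18.12 / 29.7 = 0.6101 m/s
v_mean = 0.89 × 0.6101 = 0.5430 m/s
Q = A × v_mean = 5.84 × 0.5430 = 3.171 m³/s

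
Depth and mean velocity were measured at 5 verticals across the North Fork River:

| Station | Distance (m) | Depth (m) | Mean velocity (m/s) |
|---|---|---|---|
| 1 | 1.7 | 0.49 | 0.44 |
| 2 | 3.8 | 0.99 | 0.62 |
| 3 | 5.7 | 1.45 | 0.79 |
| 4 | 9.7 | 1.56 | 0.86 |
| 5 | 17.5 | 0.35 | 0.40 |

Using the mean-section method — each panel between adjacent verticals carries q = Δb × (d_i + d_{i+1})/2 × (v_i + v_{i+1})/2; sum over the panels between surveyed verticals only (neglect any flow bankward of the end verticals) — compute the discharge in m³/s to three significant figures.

12.1 m³/s

Panel 1-2: Δb = 2.1 m, d̄ = (0.49+0.99)/2 = 0.74, v̄ = (0.44+0.62)/2 = 0.53 → q = 2.1×0.74×0.53 = 0.8236 m³/s
Panel 2-3: Δb = 1.9 m, d̄ = (0.99+1.45)/2 = 1.22, v̄ = (0.62+0.79)/2 = 0.705 → q = 1.9×1.22×0.705 = 1.634 m³/s
Panel 3-4: Δb = 4 m, d̄ = (1.45+1.56)/2 = 1.505, v̄ = (0.79+0.86)/2 = 0.825 → q = 4×1.505×0.825 = 4.967 m³/s
Panel 4-5: Δb = 7.8 m, d̄ = (1.56+0.35)/2 = 0.955, v̄ = (0.86+0.40)/2 = 0.63 → q = 7.8×0.955×0.63 = 4.693 m³/s
Q = Σ q = 12.12 m³/s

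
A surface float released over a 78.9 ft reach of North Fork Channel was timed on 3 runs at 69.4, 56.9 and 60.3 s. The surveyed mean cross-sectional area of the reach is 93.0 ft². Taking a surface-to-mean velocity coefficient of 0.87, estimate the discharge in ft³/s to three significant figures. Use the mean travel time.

103 ft³/s

t̄ = (69.4 + 56.9 + 60.3) / 3 = 62.2 s
v_surface = L / t̄ = 78.9 / 62.2 = 1.268 ft/s
v_mean = 0.87 × 1.268 = 1.104 ft/s
Q = A × v_mean = 93.0 × 1.104 = 102.6 ft³/s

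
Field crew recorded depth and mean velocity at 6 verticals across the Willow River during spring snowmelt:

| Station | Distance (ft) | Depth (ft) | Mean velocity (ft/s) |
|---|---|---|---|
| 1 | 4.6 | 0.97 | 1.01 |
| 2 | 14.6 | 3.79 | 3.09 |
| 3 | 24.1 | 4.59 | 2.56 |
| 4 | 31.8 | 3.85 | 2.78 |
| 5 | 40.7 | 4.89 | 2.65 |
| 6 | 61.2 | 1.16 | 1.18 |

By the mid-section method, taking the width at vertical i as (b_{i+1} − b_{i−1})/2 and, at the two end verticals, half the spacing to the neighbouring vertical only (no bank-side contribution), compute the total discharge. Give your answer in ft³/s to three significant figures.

513 ft³/s

w_1 = (14.6 − 4.6)/2 = 5 ft; q_1 = 1.01 × 0.97 × 5 = 4.899 ft³/s
w_2 = (24.1 − 4.6)/2 = 9.75 ft; q_2 = 3.09 × 3.79 × 9.75 = 114.2 ft³/s
w_3 = (31.8 − 14.6)/2 = 8.6 ft; q_3 = 2.56 × 4.59 × 8.6 = 101.1 ft³/s
w_4 = (40.7 − 24.1)/2 = 8.3 ft; q_4 = 2.78 × 3.85 × 8.3 = 88.83 ft³/s
w_5 = (61.2 − 31.8)/2 = 14.7 ft; q_5 = 2.65 × 4.89 × 14.7 = 190.5 ft³/s
w_6 = (61.2 − 40.7)/2 = 10.25 ft; q_6 = 1.18 × 1.16 × 10.25 = 14.03 ft³/s
Q = Σ qᵢ = 513.5 ft³/s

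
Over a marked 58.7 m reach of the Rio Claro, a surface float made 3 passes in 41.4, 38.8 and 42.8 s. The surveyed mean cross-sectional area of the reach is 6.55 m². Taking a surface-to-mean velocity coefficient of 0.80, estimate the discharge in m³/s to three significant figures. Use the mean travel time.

t̄ = (41.4 + 38.8 + 42.8) / 3 = 41 s
v_surface = L / t̄ = 58.7 / 41 = 1.432 m/s
v_mean = 0.80 × 1.432 = 1.145 m/s
Q = A × v_mean = 6.55 × 1.145 = 7.502 m³/s

7.50 m³/s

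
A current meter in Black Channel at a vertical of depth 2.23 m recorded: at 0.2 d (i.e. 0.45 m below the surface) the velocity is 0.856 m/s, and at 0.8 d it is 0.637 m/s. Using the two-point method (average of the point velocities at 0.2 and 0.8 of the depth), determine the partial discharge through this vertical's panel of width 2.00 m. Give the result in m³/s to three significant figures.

v̄ = (0.856 + 0.637) / 2 = 0.7465 m/s
q = v̄ × d × w = 0.7465 × 2.23 × 2.00 = 3.329 m³/s

3.33 m³/s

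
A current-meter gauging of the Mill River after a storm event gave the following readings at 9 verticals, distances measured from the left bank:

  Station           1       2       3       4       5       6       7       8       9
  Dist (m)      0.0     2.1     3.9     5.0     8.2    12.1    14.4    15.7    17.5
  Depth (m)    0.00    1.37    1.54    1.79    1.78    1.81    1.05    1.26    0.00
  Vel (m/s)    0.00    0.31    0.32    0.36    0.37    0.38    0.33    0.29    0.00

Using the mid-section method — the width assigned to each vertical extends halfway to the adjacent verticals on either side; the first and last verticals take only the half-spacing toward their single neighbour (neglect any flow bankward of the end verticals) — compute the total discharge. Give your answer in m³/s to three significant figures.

8.59 m³/s

w_2 = (3.9 − 0.0)/2 = 1.95 m; q_2 = 0.31 × 1.37 × 1.95 = 0.8282 m³/s
w_3 = (5.0 − 2.1)/2 = 1.45 m; q_3 = 0.32 × 1.54 × 1.45 = 0.7146 m³/s
w_4 = (8.2 − 3.9)/2 = 2.15 m; q_4 = 0.36 × 1.79 × 2.15 = 1.385 m³/s
w_5 = (12.1 − 5.0)/2 = 3.55 m; q_5 = 0.37 × 1.78 × 3.55 = 2.338 m³/s
w_6 = (14.4 − 8.2)/2 = 3.1 m; q_6 = 0.38 × 1.81 × 3.1 = 2.132 m³/s
w_7 = (15.7 − 12.1)/2 = 1.8 m; q_7 = 0.33 × 1.05 × 1.8 = 0.6237 m³/s
w_8 = (17.5 − 14.4)/2 = 1.55 m; q_8 = 0.29 × 1.26 × 1.55 = 0.5664 m³/s
Stations 1, 9 contribute zero (depth or velocity is 0).
Q = Σ qᵢ = 8.588 m³/s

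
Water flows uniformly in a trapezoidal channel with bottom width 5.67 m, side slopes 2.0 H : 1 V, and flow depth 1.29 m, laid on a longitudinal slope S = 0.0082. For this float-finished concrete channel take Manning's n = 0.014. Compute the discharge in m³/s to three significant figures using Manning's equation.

A = (b + z·y)·y = (5.67 + 2.0×1.29)×1.29 = 10.64 m²
P = b + 2y√(1+z²) = 5.67 + 2×1.29×√(1+2.0²) = 11.44 m
R = A/P = 10.64/11.44 = 0.9304 m
Q = (1/n)·A·R^(2/3)·S^(1/2) = (1/0.014) × 10.64 × 0.9304^(2/3) × 0.0082^(1/2) = 65.60 m³/s

65.6 m³/s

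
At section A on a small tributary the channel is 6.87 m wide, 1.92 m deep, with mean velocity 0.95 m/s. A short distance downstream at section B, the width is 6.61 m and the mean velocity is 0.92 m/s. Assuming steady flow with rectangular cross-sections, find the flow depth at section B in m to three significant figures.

2.06 m

Q = A₁V₁ = (6.87×1.92) × 0.95 = 12.53 m³/s
d₂ = Q/(b₂ V₂) = 12.53/(6.61×0.92) = 2.061 m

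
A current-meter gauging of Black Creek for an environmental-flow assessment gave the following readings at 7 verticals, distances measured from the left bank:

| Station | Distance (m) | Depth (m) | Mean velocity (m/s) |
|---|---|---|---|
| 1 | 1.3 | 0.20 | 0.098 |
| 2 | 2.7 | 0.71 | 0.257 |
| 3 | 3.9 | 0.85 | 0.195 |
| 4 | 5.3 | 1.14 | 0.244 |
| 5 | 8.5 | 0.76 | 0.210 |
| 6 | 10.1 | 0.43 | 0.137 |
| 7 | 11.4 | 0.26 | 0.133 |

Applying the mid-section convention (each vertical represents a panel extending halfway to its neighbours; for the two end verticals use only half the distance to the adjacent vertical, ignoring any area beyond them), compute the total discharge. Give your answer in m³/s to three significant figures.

1.60 m³/s

w_1 = (2.7 − 1.3)/2 = 0.7 m; q_1 = 0.098 × 0.20 × 0.7 = 0.01372 m³/s
w_2 = (3.9 − 1.3)/2 = 1.3 m; q_2 = 0.257 × 0.71 × 1.3 = 0.2372 m³/s
w_3 = (5.3 − 2.7)/2 = 1.3 m; q_3 = 0.195 × 0.85 × 1.3 = 0.2155 m³/s
w_4 = (8.5 − 3.9)/2 = 2.3 m; q_4 = 0.244 × 1.14 × 2.3 = 0.6398 m³/s
w_5 = (10.1 − 5.3)/2 = 2.4 m; q_5 = 0.210 × 0.76 × 2.4 = 0.3830 m³/s
w_6 = (11.4 − 8.5)/2 = 1.45 m; q_6 = 0.137 × 0.43 × 1.45 = 0.08542 m³/s
w_7 = (11.4 − 10.1)/2 = 0.65 m; q_7 = 0.133 × 0.26 × 0.65 = 0.02248 m³/s
Q = Σ qᵢ = 1.597 m³/s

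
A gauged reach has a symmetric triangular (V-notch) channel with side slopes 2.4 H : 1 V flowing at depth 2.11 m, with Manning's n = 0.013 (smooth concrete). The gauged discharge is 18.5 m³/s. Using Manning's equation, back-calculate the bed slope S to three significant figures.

0.000525

A = z·y² = 2.4×2.11² = 10.69 m²
P = 2y√(1+z²) = 2×2.11×√(1+2.4²) = 10.97 m
R = A/P = 10.69/10.97 = 0.9738 m
S = (Q·n / (1·A·R^(2/3)))² = (18.5×0.013 / (1×10.69×0.9825))² = 0.0005248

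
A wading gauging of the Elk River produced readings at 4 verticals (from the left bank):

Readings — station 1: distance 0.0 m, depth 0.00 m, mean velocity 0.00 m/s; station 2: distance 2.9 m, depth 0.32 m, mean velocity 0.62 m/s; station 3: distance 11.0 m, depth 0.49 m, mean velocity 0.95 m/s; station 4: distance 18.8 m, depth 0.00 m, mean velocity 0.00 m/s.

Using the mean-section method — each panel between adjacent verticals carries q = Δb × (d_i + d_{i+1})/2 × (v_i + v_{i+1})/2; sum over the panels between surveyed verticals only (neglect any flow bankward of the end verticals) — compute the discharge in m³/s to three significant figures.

Panel 1-2: Δb = 2.9 m, d̄ = (0.00+0.32)/2 = 0.16, v̄ = (0.00+0.62)/2 = 0.31 → q = 2.9×0.16×0.31 = 0.1438 m³/s
Panel 2-3: Δb = 8.1 m, d̄ = (0.32+0.49)/2 = 0.405, v̄ = (0.62+0.95)/2 = 0.785 → q = 8.1×0.405×0.785 = 2.575 m³/s
Panel 3-4: Δb = 7.8 m, d̄ = (0.49+0.00)/2 = 0.245, v̄ = (0.95+0.00)/2 = 0.475 → q = 7.8×0.245×0.475 = 0.9077 m³/s
Q = Σ q = 3.627 m³/s

3.63 m³/s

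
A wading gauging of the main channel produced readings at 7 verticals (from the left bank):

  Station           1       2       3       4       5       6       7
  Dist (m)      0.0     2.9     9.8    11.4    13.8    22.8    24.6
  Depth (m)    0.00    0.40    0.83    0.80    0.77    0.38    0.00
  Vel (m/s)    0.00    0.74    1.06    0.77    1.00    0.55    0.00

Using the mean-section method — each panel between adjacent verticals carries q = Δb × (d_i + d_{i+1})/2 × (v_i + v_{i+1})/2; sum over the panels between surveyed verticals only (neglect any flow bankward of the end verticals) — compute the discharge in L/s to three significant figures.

11000 L/s

Panel 1-2: Δb = 2.9 m, d̄ = (0.00+0.40)/2 = 0.2, v̄ = (0.00+0.74)/2 = 0.37 → q = 2.9×0.2×0.37 = 0.2146 m³/s
Panel 2-3: Δb = 6.9 m, d̄ = (0.40+0.83)/2 = 0.615, v̄ = (0.74+1.06)/2 = 0.9 → q = 6.9×0.615×0.9 = 3.819 m³/s
Panel 3-4: Δb = 1.6 m, d̄ = (0.83+0.80)/2 = 0.815, v̄ = (1.06+0.77)/2 = 0.915 → q = 1.6×0.815×0.915 = 1.193 m³/s
Panel 4-5: Δb = 2.4 m, d̄ = (0.80+0.77)/2 = 0.785, v̄ = (0.77+1.00)/2 = 0.885 → q = 2.4×0.785×0.885 = 1.667 m³/s
Panel 5-6: Δb = 9 m, d̄ = (0.77+0.38)/2 = 0.575, v̄ = (1.00+0.55)/2 = 0.775 → q = 9×0.575×0.775 = 4.011 m³/s
Panel 6-7: Δb = 1.8 m, d̄ = (0.38+0.00)/2 = 0.19, v̄ = (0.55+0.00)/2 = 0.275 → q = 1.8×0.19×0.275 = 0.09405 m³/s
Q = Σ q = 11.00 m³/s
= 11.00 × 1000 = 11000 L/s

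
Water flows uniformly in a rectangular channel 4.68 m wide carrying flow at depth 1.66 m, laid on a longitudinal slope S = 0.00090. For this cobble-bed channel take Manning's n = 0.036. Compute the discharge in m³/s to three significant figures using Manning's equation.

6.35 m³/s

A = b·y = 4.68 × 1.66 = 7.769 m²
P = b + 2y = 4.68 + 2×1.66 = 8.000 m
R = A/P = 7.769/8.000 = 0.9711 m
Q = (1/n)·A·R^(2/3)·S^(1/2) = (1/0.036) × 7.769 × 0.9711^(2/3) × 0.00090^(1/2) = 6.349 m³/s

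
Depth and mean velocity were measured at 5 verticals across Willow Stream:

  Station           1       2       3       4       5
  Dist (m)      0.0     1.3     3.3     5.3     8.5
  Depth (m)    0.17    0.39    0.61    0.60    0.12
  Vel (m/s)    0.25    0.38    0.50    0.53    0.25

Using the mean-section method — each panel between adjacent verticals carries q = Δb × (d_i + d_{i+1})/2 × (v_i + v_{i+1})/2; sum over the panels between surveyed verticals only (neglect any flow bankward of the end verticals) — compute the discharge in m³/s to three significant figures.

Panel 1-2: Δb = 1.3 m, d̄ = (0.17+0.39)/2 = 0.28, v̄ = (0.25+0.38)/2 = 0.315 → q = 1.3×0.28×0.315 = 0.1147 m³/s
Panel 2-3: Δb = 2 m, d̄ = (0.39+0.61)/2 = 0.5, v̄ = (0.38+0.50)/2 = 0.44 → q = 2×0.5×0.44 = 0.4400 m³/s
Panel 3-4: Δb = 2 m, d̄ = (0.61+0.60)/2 = 0.605, v̄ = (0.50+0.53)/2 = 0.515 → q = 2×0.605×0.515 = 0.6232 m³/s
Panel 4-5: Δb = 3.2 m, d̄ = (0.60+0.12)/2 = 0.36, v̄ = (0.53+0.25)/2 = 0.39 → q = 3.2×0.36×0.39 = 0.4493 m³/s
Q = Σ q = 1.627 m³/s

1.63 m³/s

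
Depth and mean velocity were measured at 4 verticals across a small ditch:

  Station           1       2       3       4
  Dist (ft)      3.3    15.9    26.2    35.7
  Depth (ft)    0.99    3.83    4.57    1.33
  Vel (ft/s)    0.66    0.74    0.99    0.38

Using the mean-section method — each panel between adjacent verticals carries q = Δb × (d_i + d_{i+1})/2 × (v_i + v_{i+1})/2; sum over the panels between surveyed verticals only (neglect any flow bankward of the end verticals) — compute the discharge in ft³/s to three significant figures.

77.9 ft³/s

Panel 1-2: Δb = 12.6 ft, d̄ = (0.99+3.83)/2 = 2.41, v̄ = (0.66+0.74)/2 = 0.7 → q = 12.6×2.41×0.7 = 21.26 ft³/s
Panel 2-3: Δb = 10.3 ft, d̄ = (3.83+4.57)/2 = 4.2, v̄ = (0.74+0.99)/2 = 0.865 → q = 10.3×4.2×0.865 = 37.42 ft³/s
Panel 3-4: Δb = 9.5 ft, d̄ = (4.57+1.33)/2 = 2.95, v̄ = (0.99+0.38)/2 = 0.685 → q = 9.5×2.95×0.685 = 19.20 ft³/s
Q = Σ q = 77.87 ft³/s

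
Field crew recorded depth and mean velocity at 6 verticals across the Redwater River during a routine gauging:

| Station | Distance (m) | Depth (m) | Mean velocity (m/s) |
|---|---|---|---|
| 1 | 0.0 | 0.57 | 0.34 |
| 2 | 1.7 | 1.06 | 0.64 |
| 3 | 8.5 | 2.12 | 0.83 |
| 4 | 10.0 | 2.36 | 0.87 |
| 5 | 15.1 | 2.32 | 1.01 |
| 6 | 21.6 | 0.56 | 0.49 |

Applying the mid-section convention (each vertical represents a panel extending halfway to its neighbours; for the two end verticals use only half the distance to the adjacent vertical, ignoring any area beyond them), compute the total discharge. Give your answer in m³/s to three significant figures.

w_1 = (1.7 − 0.0)/2 = 0.85 m; q_1 = 0.34 × 0.57 × 0.85 = 0.1647 m³/s
w_2 = (8.5 − 0.0)/2 = 4.25 m; q_2 = 0.64 × 1.06 × 4.25 = 2.883 m³/s
w_3 = (10.0 − 1.7)/2 = 4.15 m; q_3 = 0.83 × 2.12 × 4.15 = 7.302 m³/s
w_4 = (15.1 − 8.5)/2 = 3.3 m; q_4 = 0.87 × 2.36 × 3.3 = 6.776 m³/s
w_5 = (21.6 − 10.0)/2 = 5.8 m; q_5 = 1.01 × 2.32 × 5.8 = 13.59 m³/s
w_6 = (21.6 − 15.1)/2 = 3.25 m; q_6 = 0.49 × 0.56 × 3.25 = 0.8918 m³/s
Q = Σ qᵢ = 31.61 m³/s

31.6 m³/s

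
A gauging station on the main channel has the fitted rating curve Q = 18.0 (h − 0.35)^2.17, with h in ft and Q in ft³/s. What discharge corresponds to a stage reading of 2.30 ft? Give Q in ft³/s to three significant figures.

76.7 ft³/s

Q = 18.0 × (2.30 − 0.35)^2.17 = 18.0 × 1.95^2.17 = 76.67 ft³/s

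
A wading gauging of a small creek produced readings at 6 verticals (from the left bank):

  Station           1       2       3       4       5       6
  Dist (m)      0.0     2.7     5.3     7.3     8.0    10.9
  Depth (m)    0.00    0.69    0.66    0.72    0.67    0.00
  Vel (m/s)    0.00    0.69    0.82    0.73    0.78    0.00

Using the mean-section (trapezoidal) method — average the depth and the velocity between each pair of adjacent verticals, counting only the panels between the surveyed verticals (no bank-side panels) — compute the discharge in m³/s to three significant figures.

3.46 m³/s

Panel 1-2: Δb = 2.7 m, d̄ = (0.00+0.69)/2 = 0.345, v̄ = (0.00+0.69)/2 = 0.345 → q = 2.7×0.345×0.345 = 0.3214 m³/s
Panel 2-3: Δb = 2.6 m, d̄ = (0.69+0.66)/2 = 0.675, v̄ = (0.69+0.82)/2 = 0.755 → q = 2.6×0.675×0.755 = 1.325 m³/s
Panel 3-4: Δb = 2 m, d̄ = (0.66+0.72)/2 = 0.69, v̄ = (0.82+0.73)/2 = 0.775 → q = 2×0.69×0.775 = 1.070 m³/s
Panel 4-5: Δb = 0.7 m, d̄ = (0.72+0.67)/2 = 0.695, v̄ = (0.73+0.78)/2 = 0.755 → q = 0.7×0.695×0.755 = 0.3673 m³/s
Panel 5-6: Δb = 2.9 m, d̄ = (0.67+0.00)/2 = 0.335, v̄ = (0.78+0.00)/2 = 0.39 → q = 2.9×0.335×0.39 = 0.3789 m³/s
Q = Σ q = 3.462 m³/s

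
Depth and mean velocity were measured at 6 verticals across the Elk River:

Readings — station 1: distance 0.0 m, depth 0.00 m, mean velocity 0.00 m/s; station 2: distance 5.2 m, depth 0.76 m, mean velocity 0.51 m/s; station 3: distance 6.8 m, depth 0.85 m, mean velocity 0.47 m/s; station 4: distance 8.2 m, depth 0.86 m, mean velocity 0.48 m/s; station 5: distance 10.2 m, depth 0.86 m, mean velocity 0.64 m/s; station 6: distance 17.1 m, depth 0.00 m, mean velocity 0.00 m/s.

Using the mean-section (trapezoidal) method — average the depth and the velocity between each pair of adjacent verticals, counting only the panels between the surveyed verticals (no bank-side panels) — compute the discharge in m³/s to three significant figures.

Panel 1-2: Δb = 5.2 m, d̄ = (0.00+0.76)/2 = 0.38, v̄ = (0.00+0.51)/2 = 0.255 → q = 5.2×0.38×0.255 = 0.5039 m³/s
Panel 2-3: Δb = 1.6 m, d̄ = (0.76+0.85)/2 = 0.805, v̄ = (0.51+0.47)/2 = 0.49 → q = 1.6×0.805×0.49 = 0.6311 m³/s
Panel 3-4: Δb = 1.4 m, d̄ = (0.85+0.86)/2 = 0.855, v̄ = (0.47+0.48)/2 = 0.475 → q = 1.4×0.855×0.475 = 0.5686 m³/s
Panel 4-5: Δb = 2 m, d̄ = (0.86+0.86)/2 = 0.86, v̄ = (0.48+0.64)/2 = 0.56 → q = 2×0.86×0.56 = 0.9632 m³/s
Panel 5-6: Δb = 6.9 m, d̄ = (0.86+0.00)/2 = 0.43, v̄ = (0.64+0.00)/2 = 0.32 → q = 6.9×0.43×0.32 = 0.9494 m³/s
Q = Σ q = 3.616 m³/s

3.62 m³/s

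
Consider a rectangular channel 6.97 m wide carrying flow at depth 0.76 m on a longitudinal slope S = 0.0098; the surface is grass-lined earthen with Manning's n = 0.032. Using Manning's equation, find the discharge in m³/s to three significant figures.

12.0 m³/s

A = b·y = 6.97 × 0.76 = 5.297 m²
P = b + 2y = 6.97 + 2×0.76 = 8.490 m
R = A/P = 5.297/8.490 = 0.6239 m
Q = (1/n)·A·R^(2/3)·S^(1/2) = (1/0.032) × 5.297 × 0.6239^(2/3) × 0.0098^(1/2) = 11.97 m³/s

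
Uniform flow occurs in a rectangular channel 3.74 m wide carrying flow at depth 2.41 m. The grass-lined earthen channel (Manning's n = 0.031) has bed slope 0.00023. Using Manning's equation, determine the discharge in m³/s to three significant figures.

A = b·y = 3.74 × 2.41 = 9.013 m²
P = b + 2y = 3.74 + 2×2.41 = 8.560 m
R = A/P = 9.013/8.560 = 1.053 m
Q = (1/n)·A·R^(2/3)·S^(1/2) = (1/0.031) × 9.013 × 1.053^(2/3) × 0.00023^(1/2) = 4.564 m³/s

4.56 m³/s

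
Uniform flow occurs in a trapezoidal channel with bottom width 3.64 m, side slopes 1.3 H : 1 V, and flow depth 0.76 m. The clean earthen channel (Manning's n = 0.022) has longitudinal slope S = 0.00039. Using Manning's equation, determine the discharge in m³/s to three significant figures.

2.18 m³/s

A = (b + z·y)·y = (3.64 + 1.3×0.76)×0.76 = 3.517 m²
P = b + 2y√(1+z²) = 3.64 + 2×0.76×√(1+1.3²) = 6.133 m
R = A/P = 3.517/6.133 = 0.5735 m
Q = (1/n)·A·R^(2/3)·S^(1/2) = (1/0.022) × 3.517 × 0.5735^(2/3) × 0.00039^(1/2) = 2.179 m³/s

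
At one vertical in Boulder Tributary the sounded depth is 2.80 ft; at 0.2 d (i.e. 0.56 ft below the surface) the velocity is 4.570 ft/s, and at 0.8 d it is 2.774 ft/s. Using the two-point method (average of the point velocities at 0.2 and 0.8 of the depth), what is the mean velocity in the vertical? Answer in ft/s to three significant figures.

3.67 ft/s

v̄ = (4.570 + 2.774) / 2 = 3.672 ft/s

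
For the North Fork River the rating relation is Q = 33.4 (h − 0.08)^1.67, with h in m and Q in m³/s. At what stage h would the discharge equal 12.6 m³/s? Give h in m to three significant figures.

h − h₀ = (Q/C)^(1/b) = (12.6/33.4)^(1/1.67) = 0.5578 m
h = 0.08 + 0.5578 = 0.6378 m

0.638 m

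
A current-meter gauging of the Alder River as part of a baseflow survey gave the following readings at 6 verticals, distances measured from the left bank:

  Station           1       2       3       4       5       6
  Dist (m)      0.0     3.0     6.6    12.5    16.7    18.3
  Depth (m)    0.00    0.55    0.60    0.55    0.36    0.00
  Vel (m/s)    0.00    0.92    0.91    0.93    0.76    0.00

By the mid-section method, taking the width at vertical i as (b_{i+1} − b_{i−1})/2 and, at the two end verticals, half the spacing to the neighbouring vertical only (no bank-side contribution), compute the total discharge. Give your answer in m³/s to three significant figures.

w_2 = (6.6 − 0.0)/2 = 3.3 m; q_2 = 0.92 × 0.55 × 3.3 = 1.670 m³/s
w_3 = (12.5 − 3.0)/2 = 4.75 m; q_3 = 0.91 × 0.60 × 4.75 = 2.594 m³/s
w_4 = (16.7 − 6.6)/2 = 5.05 m; q_4 = 0.93 × 0.55 × 5.05 = 2.583 m³/s
w_5 = (18.3 − 12.5)/2 = 2.9 m; q_5 = 0.76 × 0.36 × 2.9 = 0.7934 m³/s
Stations 1, 6 contribute zero (depth or velocity is 0).
Q = Σ qᵢ = 7.640 m³/s

7.64 m³/s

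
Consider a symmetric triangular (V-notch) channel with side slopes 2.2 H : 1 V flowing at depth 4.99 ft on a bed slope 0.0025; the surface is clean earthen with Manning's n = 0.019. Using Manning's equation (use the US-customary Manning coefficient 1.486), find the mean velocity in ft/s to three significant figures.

A = z·y² = 2.2×4.99² = 54.78 ft²
P = 2y√(1+z²) = 2×4.99×√(1+2.2²) = 24.12 ft
R = A/P = 54.78/24.12 = 2.271 ft
Q = (1.486/n)·A·R^(2/3)·S^(1/2) = (1.486/0.019) × 54.78 × 2.271^(2/3) × 0.0025^(1/2) = 370.2 ft³/s
V = Q/A = 370.2/54.78 = 6.757 ft/s

6.76 ft/s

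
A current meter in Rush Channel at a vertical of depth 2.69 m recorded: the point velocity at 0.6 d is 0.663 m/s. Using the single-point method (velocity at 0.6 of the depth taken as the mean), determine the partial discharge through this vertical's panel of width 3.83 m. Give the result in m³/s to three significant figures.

6.83 m³/s

v̄ = v₀.₆ = 0.663 m/s
q = v̄ × d × w = 0.6630 × 2.69 × 3.83 = 6.831 m³/s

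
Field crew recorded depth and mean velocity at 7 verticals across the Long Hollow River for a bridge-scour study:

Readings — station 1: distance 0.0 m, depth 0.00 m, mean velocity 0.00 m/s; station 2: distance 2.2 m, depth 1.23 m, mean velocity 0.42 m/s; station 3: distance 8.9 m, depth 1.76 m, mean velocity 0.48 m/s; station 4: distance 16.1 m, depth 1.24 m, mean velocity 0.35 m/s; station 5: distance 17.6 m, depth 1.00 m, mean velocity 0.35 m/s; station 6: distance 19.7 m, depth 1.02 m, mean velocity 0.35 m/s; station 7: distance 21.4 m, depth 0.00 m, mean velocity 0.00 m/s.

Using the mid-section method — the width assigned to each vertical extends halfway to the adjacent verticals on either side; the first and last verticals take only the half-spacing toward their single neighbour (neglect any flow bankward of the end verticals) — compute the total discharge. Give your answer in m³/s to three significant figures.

w_2 = (8.9 − 0.0)/2 = 4.45 m; q_2 = 0.42 × 1.23 × 4.45 = 2.299 m³/s
w_3 = (16.1 − 2.2)/2 = 6.95 m; q_3 = 0.48 × 1.76 × 6.95 = 5.871 m³/s
w_4 = (17.6 − 8.9)/2 = 4.35 m; q_4 = 0.35 × 1.24 × 4.35 = 1.888 m³/s
w_5 = (19.7 − 16.1)/2 = 1.8 m; q_5 = 0.35 × 1.00 × 1.8 = 0.6300 m³/s
w_6 = (21.4 − 17.6)/2 = 1.9 m; q_6 = 0.35 × 1.02 × 1.9 = 0.6783 m³/s
Stations 1, 7 contribute zero (depth or velocity is 0).
Q = Σ qᵢ = 11.37 m³/s

11.4 m³/s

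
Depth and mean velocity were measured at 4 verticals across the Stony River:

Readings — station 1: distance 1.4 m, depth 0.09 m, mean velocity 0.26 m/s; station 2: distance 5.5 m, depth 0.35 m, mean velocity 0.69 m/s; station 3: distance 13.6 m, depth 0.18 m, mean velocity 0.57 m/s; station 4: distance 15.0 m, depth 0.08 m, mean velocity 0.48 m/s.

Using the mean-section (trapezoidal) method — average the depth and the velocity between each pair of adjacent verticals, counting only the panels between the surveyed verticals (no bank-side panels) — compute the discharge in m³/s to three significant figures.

Panel 1-2: Δb = 4.1 m, d̄ = (0.09+0.35)/2 = 0.22, v̄ = (0.26+0.69)/2 = 0.475 → q = 4.1×0.22×0.475 = 0.4285 m³/s
Panel 2-3: Δb = 8.1 m, d̄ = (0.35+0.18)/2 = 0.265, v̄ = (0.69+0.57)/2 = 0.63 → q = 8.1×0.265×0.63 = 1.352 m³/s
Panel 3-4: Δb = 1.4 m, d̄ = (0.18+0.08)/2 = 0.13, v̄ = (0.57+0.48)/2 = 0.525 → q = 1.4×0.13×0.525 = 0.09555 m³/s
Q = Σ q = 1.876 m³/s

1.88 m³/s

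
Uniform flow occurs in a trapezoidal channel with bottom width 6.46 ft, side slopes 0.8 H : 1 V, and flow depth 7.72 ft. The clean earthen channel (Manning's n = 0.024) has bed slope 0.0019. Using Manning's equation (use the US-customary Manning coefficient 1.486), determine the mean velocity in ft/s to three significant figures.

6.48 ft/s

A = (b + z·y)·y = (6.46 + 0.8×7.72)×7.72 = 97.55 ft²
P = b + 2y√(1+z²) = 6.46 + 2×7.72×√(1+0.8²) = 26.23 ft
R = A/P = 97.55/26.23 = 3.719 ft
Q = (1.486/n)·A·R^(2/3)·S^(1/2) = (1.486/0.024) × 97.55 × 3.719^(2/3) × 0.0019^(1/2) = 631.9 ft³/s
V = Q/A = 631.9/97.55 = 6.478 ft/s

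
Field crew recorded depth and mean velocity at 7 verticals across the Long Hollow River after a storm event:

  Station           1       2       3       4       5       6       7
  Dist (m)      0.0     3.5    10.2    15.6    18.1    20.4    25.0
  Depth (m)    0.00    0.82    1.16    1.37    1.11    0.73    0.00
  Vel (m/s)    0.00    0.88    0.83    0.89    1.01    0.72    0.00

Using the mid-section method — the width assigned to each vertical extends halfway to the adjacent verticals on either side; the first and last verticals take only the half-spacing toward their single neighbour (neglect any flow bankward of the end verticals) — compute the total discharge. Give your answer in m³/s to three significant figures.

18.8 m³/s

w_2 = (10.2 − 0.0)/2 = 5.1 m; q_2 = 0.88 × 0.82 × 5.1 = 3.680 m³/s
w_3 = (15.6 − 3.5)/2 = 6.05 m; q_3 = 0.83 × 1.16 × 6.05 = 5.825 m³/s
w_4 = (18.1 − 10.2)/2 = 3.95 m; q_4 = 0.89 × 1.37 × 3.95 = 4.816 m³/s
w_5 = (20.4 − 15.6)/2 = 2.4 m; q_5 = 1.01 × 1.11 × 2.4 = 2.691 m³/s
w_6 = (25.0 − 18.1)/2 = 3.45 m; q_6 = 0.72 × 0.73 × 3.45 = 1.813 m³/s
Stations 1, 7 contribute zero (depth or velocity is 0).
Q = Σ qᵢ = 18.83 m³/s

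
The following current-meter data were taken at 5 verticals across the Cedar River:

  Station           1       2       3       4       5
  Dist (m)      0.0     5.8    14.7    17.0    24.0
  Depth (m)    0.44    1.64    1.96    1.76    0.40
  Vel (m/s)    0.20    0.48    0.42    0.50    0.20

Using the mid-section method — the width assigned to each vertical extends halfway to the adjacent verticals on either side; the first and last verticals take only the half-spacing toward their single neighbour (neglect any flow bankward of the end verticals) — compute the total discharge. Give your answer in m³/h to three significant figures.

54100 m³/h

w_1 = (5.8 − 0.0)/2 = 2.9 m; q_1 = 0.20 × 0.44 × 2.9 = 0.2552 m³/s
w_2 = (14.7 − 0.0)/2 = 7.35 m; q_2 = 0.48 × 1.64 × 7.35 = 5.786 m³/s
w_3 = (17.0 − 5.8)/2 = 5.6 m; q_3 = 0.42 × 1.96 × 5.6 = 4.610 m³/s
w_4 = (24.0 − 14.7)/2 = 4.65 m; q_4 = 0.50 × 1.76 × 4.65 = 4.092 m³/s
w_5 = (24.0 − 17.0)/2 = 3.5 m; q_5 = 0.20 × 0.40 × 3.5 = 0.2800 m³/s
Q = Σ qᵢ = 15.02 m³/s
= 15.02 × 3600 = 54080 m³/h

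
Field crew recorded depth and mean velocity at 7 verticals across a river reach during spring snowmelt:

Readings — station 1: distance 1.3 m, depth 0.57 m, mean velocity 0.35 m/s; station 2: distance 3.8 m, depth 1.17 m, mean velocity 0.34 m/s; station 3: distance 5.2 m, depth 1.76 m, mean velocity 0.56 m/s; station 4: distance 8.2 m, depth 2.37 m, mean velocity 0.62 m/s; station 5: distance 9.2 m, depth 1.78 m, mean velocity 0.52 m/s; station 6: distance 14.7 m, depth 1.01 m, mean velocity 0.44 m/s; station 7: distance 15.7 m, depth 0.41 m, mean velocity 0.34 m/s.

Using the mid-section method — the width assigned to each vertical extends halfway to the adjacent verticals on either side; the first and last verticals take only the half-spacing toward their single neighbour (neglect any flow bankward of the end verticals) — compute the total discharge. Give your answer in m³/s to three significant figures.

10.7 m³/s

w_1 = (3.8 − 1.3)/2 = 1.25 m; q_1 = 0.35 × 0.57 × 1.25 = 0.2494 m³/s
w_2 = (5.2 − 1.3)/2 = 1.95 m; q_2 = 0.34 × 1.17 × 1.95 = 0.7757 m³/s
w_3 = (8.2 − 3.8)/2 = 2.2 m; q_3 = 0.56 × 1.76 × 2.2 = 2.168 m³/s
w_4 = (9.2 − 5.2)/2 = 2 m; q_4 = 0.62 × 2.37 × 2 = 2.939 m³/s
w_5 = (14.7 − 8.2)/2 = 3.25 m; q_5 = 0.52 × 1.78 × 3.25 = 3.008 m³/s
w_6 = (15.7 − 9.2)/2 = 3.25 m; q_6 = 0.44 × 1.01 × 3.25 = 1.444 m³/s
w_7 = (15.7 − 14.7)/2 = 0.5 m; q_7 = 0.34 × 0.41 × 0.5 = 0.06970 m³/s
Q = Σ qᵢ = 10.65 m³/s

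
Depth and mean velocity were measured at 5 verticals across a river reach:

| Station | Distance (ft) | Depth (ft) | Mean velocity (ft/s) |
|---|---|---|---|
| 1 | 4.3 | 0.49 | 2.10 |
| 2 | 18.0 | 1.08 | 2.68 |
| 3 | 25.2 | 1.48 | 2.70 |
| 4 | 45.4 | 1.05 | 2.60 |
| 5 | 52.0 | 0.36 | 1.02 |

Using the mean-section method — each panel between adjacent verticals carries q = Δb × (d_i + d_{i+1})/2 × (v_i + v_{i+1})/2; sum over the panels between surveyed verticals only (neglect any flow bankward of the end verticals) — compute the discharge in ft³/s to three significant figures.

127 ft³/s

Panel 1-2: Δb = 13.7 ft, d̄ = (0.49+1.08)/2 = 0.785, v̄ = (2.10+2.68)/2 = 2.39 → q = 13.7×0.785×2.39 = 25.70 ft³/s
Panel 2-3: Δb = 7.2 ft, d̄ = (1.08+1.48)/2 = 1.28, v̄ = (2.68+2.70)/2 = 2.69 → q = 7.2×1.28×2.69 = 24.79 ft³/s
Panel 3-4: Δb = 20.2 ft, d̄ = (1.48+1.05)/2 = 1.265, v̄ = (2.70+2.60)/2 = 2.65 → q = 20.2×1.265×2.65 = 67.72 ft³/s
Panel 4-5: Δb = 6.6 ft, d̄ = (1.05+0.36)/2 = 0.705, v̄ = (2.60+1.02)/2 = 1.81 → q = 6.6×0.705×1.81 = 8.422 ft³/s
Q = Σ q = 126.6 ft³/s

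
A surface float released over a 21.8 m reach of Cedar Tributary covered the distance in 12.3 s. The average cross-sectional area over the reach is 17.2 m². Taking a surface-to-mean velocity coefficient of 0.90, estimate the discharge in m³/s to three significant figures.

v_surface = L / t̄ = 21.8 / 12.3 = 1.772 m/s
v_mean = 0.90 × 1.772 = 1.595 m/s
Q = A × v_mean = 17.2 × 1.595 = 27.44 m³/s

27.4 m³/s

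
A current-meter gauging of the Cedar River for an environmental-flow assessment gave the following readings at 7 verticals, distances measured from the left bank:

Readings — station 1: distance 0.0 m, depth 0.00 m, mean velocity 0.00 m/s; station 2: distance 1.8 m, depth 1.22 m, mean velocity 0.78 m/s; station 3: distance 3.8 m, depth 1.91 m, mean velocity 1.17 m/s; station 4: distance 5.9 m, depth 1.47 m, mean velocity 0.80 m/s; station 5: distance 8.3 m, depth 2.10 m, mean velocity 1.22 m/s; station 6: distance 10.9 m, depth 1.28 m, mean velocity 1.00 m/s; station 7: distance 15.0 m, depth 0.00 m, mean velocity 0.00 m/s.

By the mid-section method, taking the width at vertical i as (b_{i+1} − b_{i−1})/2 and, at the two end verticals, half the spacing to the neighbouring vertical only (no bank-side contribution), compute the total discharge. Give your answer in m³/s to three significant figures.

w_2 = (3.8 − 0.0)/2 = 1.9 m; q_2 = 0.78 × 1.22 × 1.9 = 1.808 m³/s
w_3 = (5.9 − 1.8)/2 = 2.05 m; q_3 = 1.17 × 1.91 × 2.05 = 4.581 m³/s
w_4 = (8.3 − 3.8)/2 = 2.25 m; q_4 = 0.80 × 1.47 × 2.25 = 2.646 m³/s
w_5 = (10.9 − 5.9)/2 = 2.5 m; q_5 = 1.22 × 2.10 × 2.5 = 6.405 m³/s
w_6 = (15.0 − 8.3)/2 = 3.35 m; q_6 = 1.00 × 1.28 × 3.35 = 4.288 m³/s
Stations 1, 7 contribute zero (depth or velocity is 0).
Q = Σ qᵢ = 19.73 m³/s

19.7 m³/s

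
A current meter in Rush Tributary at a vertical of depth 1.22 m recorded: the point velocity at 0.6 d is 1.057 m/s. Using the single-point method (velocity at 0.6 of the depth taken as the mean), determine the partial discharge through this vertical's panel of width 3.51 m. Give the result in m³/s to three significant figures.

v̄ = v₀.₆ = 1.057 m/s
q = v̄ × d × w = 1.057 × 1.22 × 3.51 = 4.526 m³/s

4.53 m³/s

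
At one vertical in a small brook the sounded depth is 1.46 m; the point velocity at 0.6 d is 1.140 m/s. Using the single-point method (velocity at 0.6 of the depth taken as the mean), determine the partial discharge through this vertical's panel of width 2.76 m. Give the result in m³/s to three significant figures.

4.59 m³/s

v̄ = v₀.₆ = 1.140 m/s
q = v̄ × d × w = 1.140 × 1.46 × 2.76 = 4.594 m³/s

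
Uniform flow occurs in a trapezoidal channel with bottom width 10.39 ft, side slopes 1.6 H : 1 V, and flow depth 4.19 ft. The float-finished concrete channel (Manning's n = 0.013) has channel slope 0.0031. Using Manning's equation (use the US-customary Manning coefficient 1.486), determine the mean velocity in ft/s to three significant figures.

12.4 ft/s

A = (b + z·y)·y = (10.39 + 1.6×4.19)×4.19 = 71.62 ft²
P = b + 2y√(1+z²) = 10.39 + 2×4.19×√(1+1.6²) = 26.20 ft
R = A/P = 71.62/26.20 = 2.734 ft
Q = (1.486/n)·A·R^(2/3)·S^(1/2) = (1.486/0.013) × 71.62 × 2.734^(2/3) × 0.0031^(1/2) = 891.2 ft³/s
V = Q/A = 891.2/71.62 = 12.44 ft/s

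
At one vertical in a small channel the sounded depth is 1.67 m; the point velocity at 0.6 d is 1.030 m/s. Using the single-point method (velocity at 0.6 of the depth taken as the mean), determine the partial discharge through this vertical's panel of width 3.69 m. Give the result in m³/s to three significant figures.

v̄ = v₀.₆ = 1.030 m/s
q = v̄ × d × w = 1.030 × 1.67 × 3.69 = 6.347 m³/s

6.35 m³/s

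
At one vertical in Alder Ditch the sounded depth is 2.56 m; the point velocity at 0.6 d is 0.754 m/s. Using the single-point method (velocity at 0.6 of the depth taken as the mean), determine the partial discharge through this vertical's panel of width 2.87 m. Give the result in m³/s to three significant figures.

5.54 m³/s

v̄ = v₀.₆ = 0.754 m/s
q = v̄ × d × w = 0.7540 × 2.56 × 2.87 = 5.540 m³/s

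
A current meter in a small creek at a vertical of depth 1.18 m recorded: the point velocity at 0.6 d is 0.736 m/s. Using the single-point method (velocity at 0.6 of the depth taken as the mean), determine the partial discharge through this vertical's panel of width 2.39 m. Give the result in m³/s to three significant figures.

2.08 m³/s

v̄ = v₀.₆ = 0.736 m/s
q = v̄ × d × w = 0.7360 × 1.18 × 2.39 = 2.076 m³/s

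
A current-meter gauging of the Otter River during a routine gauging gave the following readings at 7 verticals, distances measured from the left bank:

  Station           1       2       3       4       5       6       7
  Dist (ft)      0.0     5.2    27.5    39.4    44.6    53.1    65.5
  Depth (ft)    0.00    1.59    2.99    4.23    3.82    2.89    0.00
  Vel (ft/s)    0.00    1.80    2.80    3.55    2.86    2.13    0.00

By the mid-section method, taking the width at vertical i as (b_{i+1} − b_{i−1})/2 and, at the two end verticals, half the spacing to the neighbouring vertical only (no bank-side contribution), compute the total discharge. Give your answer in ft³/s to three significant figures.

w_2 = (27.5 − 0.0)/2 = 13.75 ft; q_2 = 1.80 × 1.59 × 13.75 = 39.35 ft³/s
w_3 = (39.4 − 5.2)/2 = 17.1 ft; q_3 = 2.80 × 2.99 × 17.1 = 143.2 ft³/s
w_4 = (44.6 − 27.5)/2 = 8.55 ft; q_4 = 3.55 × 4.23 × 8.55 = 128.4 ft³/s
w_5 = (53.1 − 39.4)/2 = 6.85 ft; q_5 = 2.86 × 3.82 × 6.85 = 74.84 ft³/s
w_6 = (65.5 − 44.6)/2 = 10.45 ft; q_6 = 2.13 × 2.89 × 10.45 = 64.33 ft³/s
Stations 1, 7 contribute zero (depth or velocity is 0).
Q = Σ qᵢ = 450.1 ft³/s

450 ft³/s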